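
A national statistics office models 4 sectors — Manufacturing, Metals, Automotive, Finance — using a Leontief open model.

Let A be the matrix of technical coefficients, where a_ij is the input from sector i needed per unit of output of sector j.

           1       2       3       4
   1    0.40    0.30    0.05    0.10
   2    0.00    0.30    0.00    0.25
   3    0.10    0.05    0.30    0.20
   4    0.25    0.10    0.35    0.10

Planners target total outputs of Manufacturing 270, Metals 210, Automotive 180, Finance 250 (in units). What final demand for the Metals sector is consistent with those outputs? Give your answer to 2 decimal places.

I − A =
  [   0.60    -0.30    -0.05    -0.10]
  [   0.00     0.70     0.00    -0.25]
  [  -0.10    -0.05     0.70    -0.20]
  [  -0.25    -0.10    -0.35     0.90]
d = (I − A) x:
  d_1 = (+0.60)·270 + (-0.30)·210 + (-0.05)·180 + (-0.10)·250 = 65.00
  d_2 = (+0.00)·270 + (+0.70)·210 + (+0.00)·180 + (-0.25)·250 = 84.50
  d_3 = (-0.10)·270 + (-0.05)·210 + (+0.70)·180 + (-0.20)·250 = 38.50
  d_4 = (-0.25)·270 + (-0.10)·210 + (-0.35)·180 + (+0.90)·250 = 73.50

d_2 = 84.50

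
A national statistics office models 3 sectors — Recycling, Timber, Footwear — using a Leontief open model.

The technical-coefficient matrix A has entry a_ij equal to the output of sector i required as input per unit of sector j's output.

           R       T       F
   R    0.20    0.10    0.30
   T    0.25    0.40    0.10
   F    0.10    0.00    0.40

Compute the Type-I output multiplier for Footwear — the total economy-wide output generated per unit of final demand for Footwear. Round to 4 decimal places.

I − A =
  [   0.80    -0.10    -0.30]
  [  -0.25     0.60    -0.10]
  [  -0.10     0.00     0.60]
Cofactors of I−A, C_ij = (−1)^(i+j)·(minor ij) (rows/columns in the sector order above):
  C_11 = (0.60)(0.60) − (-0.10)(0.00) = 0.3600
  C_12 = −[(-0.25)(0.60) − (-0.10)(-0.10)] = 0.1600
  C_13 = (-0.25)(0.00) − (0.60)(-0.10) = 0.0600
  C_21 = −[(-0.10)(0.60) − (-0.30)(0.00)] = 0.0600
  C_22 = (0.80)(0.60) − (-0.30)(-0.10) = 0.4500
  C_23 = −[(0.80)(0.00) − (-0.10)(-0.10)] = 0.0100
  C_31 = (-0.10)(-0.10) − (-0.30)(0.60) = 0.1900
  C_32 = −[(0.80)(-0.10) − (-0.30)(-0.25)] = 0.1550
  C_33 = (0.80)(0.60) − (-0.10)(-0.25) = 0.4550
det(I−A) = Σ_j (I−A)_1j·C_1j = (0.80)(0.3600) + (-0.10)(0.1600) + (-0.30)(0.0600) = 0.2540
adj(I−A) = Cᵀ =
  [ 0.3600   0.0600   0.1900]
  [ 0.1600   0.4500   0.1550]
  [ 0.0600   0.0100   0.4550]
(I − A)⁻¹ = adj(I−A) / det(I−A) ≈
  [   1.41732     0.23622     0.74803]
  [   0.62992     1.77165     0.61024]
  [   0.23622     0.03937     1.79134]
The output multiplier for sector j is the column-j sum of the Leontief inverse (I − A)⁻¹ = adj(I−A) / det(I−A).
Column F of adj(I−A): (0.1900, 0.1550, 0.4550); det(I−A) = 0.2540.
m_F = (0.1900 + 0.1550 + 0.4550) / 0.2540 = 0.80 / 0.2540 ≈ 3.1496.

m_F = 3.1496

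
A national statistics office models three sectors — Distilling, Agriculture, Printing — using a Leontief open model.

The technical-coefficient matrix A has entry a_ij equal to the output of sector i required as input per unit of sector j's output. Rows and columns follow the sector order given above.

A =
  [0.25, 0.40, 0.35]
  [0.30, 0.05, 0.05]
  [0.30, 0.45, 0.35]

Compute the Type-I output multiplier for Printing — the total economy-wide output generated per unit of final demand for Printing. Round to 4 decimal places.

m_3 = 5.0523

I − A =
  [   0.75    -0.40    -0.35]
  [  -0.30     0.95    -0.05]
  [  -0.30    -0.45     0.65]
Cofactors of I−A, C_ij = (−1)^(i+j)·(minor ij) (rows/columns in the sector order above):
  C_11 = (0.95)(0.65) − (-0.05)(-0.45) = 0.5950
  C_12 = −[(-0.30)(0.65) − (-0.05)(-0.30)] = 0.2100
  C_13 = (-0.30)(-0.45) − (0.95)(-0.30) = 0.4200
  C_21 = −[(-0.40)(0.65) − (-0.35)(-0.45)] = 0.4175
  C_22 = (0.75)(0.65) − (-0.35)(-0.30) = 0.3825
  C_23 = −[(0.75)(-0.45) − (-0.40)(-0.30)] = 0.4575
  C_31 = (-0.40)(-0.05) − (-0.35)(0.95) = 0.3525
  C_32 = −[(0.75)(-0.05) − (-0.35)(-0.30)] = 0.1425
  C_33 = (0.75)(0.95) − (-0.40)(-0.30) = 0.5925
det(I−A) = Σ_j (I−A)_1j·C_1j = (0.75)(0.5950) + (-0.40)(0.2100) + (-0.35)(0.4200) = 0.21525
adj(I−A) = Cᵀ =
  [ 0.5950   0.4175   0.3525]
  [ 0.2100   0.3825   0.1425]
  [ 0.4200   0.4575   0.5925]
(I − A)⁻¹ = adj(I−A) / det(I−A) ≈
  [   2.76423     1.93961     1.63763]
  [   0.97561     1.77700     0.66202]
  [   1.95122     2.12544     2.75261]
The output multiplier for sector j is the column-j sum of the Leontief inverse (I − A)⁻¹ = adj(I−A) / det(I−A).
Column 3 of adj(I−A): (0.3525, 0.1425, 0.5925); det(I−A) = 0.21525.
m_3 = (0.3525 + 0.1425 + 0.5925) / 0.21525 = 1.0875 / 0.21525 ≈ 5.0523.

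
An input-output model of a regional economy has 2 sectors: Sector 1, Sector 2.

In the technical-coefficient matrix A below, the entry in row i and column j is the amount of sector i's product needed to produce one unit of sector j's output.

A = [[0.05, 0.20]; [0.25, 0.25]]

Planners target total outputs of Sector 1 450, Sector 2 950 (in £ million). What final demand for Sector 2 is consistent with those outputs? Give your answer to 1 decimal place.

d_2 = 600.0

I − A =
  [   0.95    -0.20]
  [  -0.25     0.75]
d = (I − A) x:
  d_1 = (+0.95)·450 + (-0.20)·950 = 237.5
  d_2 = (-0.25)·450 + (+0.75)·950 = 600.0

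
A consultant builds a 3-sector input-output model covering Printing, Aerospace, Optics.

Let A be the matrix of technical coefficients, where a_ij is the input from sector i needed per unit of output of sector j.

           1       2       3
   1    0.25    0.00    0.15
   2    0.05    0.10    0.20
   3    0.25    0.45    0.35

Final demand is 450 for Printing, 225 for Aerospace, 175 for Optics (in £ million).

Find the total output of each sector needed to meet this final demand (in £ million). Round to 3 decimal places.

x_1 = 782.828, x_2 = 496.633, x_3 = 914.141

I − A =
  [   0.75     0.00    -0.15]
  [  -0.05     0.90    -0.20]
  [  -0.25    -0.45     0.65]
Cofactors of I−A, C_ij = (−1)^(i+j)·(minor ij) (rows/columns in the sector order above):
  C_11 = (0.90)(0.65) − (-0.20)(-0.45) = 0.4950
  C_12 = −[(-0.05)(0.65) − (-0.20)(-0.25)] = 0.0825
  C_13 = (-0.05)(-0.45) − (0.90)(-0.25) = 0.2475
  C_21 = −[(0.00)(0.65) − (-0.15)(-0.45)] = 0.0675
  C_22 = (0.75)(0.65) − (-0.15)(-0.25) = 0.4500
  C_23 = −[(0.75)(-0.45) − (0.00)(-0.25)] = 0.3375
  C_31 = (0.00)(-0.20) − (-0.15)(0.90) = 0.1350
  C_32 = −[(0.75)(-0.20) − (-0.15)(-0.05)] = 0.1575
  C_33 = (0.75)(0.90) − (0.00)(-0.05) = 0.6750
det(I−A) = Σ_j (I−A)_1j·C_1j = (0.75)(0.4950) + (0.00)(0.0825) + (-0.15)(0.2475) = 0.334125
adj(I−A) = Cᵀ =
  [ 0.4950   0.0675   0.1350]
  [ 0.0825   0.4500   0.1575]
  [ 0.2475   0.3375   0.6750]
(I − A)⁻¹ = adj(I−A) / det(I−A) ≈
  [   1.4815     0.2020     0.4040]
  [   0.2469     1.3468     0.4714]
  [   0.7407     1.0101     2.0202]
x = (I − A)⁻¹ d = adj(I−A)·d / det(I−A), with det(I−A) = 0.334125:
  x_1 = (0.4950·450 + 0.0675·225 + 0.1350·175) / 0.334125 = 261.5625 / 0.334125 ≈ 782.828
  x_2 = (0.0825·450 + 0.4500·225 + 0.1575·175) / 0.334125 = 165.9375 / 0.334125 ≈ 496.633
  x_3 = (0.2475·450 + 0.3375·225 + 0.6750·175) / 0.334125 = 305.4375 / 0.334125 ≈ 914.141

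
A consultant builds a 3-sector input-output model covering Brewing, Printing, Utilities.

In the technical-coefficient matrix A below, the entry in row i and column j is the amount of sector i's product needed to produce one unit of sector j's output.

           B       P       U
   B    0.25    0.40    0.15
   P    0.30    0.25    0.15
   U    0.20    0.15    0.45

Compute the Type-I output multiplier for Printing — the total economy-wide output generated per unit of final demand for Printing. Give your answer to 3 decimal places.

m_P = 4.413

I − A =
  [   0.75    -0.40    -0.15]
  [  -0.30     0.75    -0.15]
  [  -0.20    -0.15     0.55]
Cofactors of I−A, C_ij = (−1)^(i+j)·(minor ij) (rows/columns in the sector order above):
  C_11 = (0.75)(0.55) − (-0.15)(-0.15) = 0.3900
  C_12 = −[(-0.30)(0.55) − (-0.15)(-0.20)] = 0.1950
  C_13 = (-0.30)(-0.15) − (0.75)(-0.20) = 0.1950
  C_21 = −[(-0.40)(0.55) − (-0.15)(-0.15)] = 0.2425
  C_22 = (0.75)(0.55) − (-0.15)(-0.20) = 0.3825
  C_23 = −[(0.75)(-0.15) − (-0.40)(-0.20)] = 0.1925
  C_31 = (-0.40)(-0.15) − (-0.15)(0.75) = 0.1725
  C_32 = −[(0.75)(-0.15) − (-0.15)(-0.30)] = 0.1575
  C_33 = (0.75)(0.75) − (-0.40)(-0.30) = 0.4425
det(I−A) = Σ_j (I−A)_1j·C_1j = (0.75)(0.3900) + (-0.40)(0.1950) + (-0.15)(0.1950) = 0.18525
adj(I−A) = Cᵀ =
  [ 0.3900   0.2425   0.1725]
  [ 0.1950   0.3825   0.1575]
  [ 0.1950   0.1925   0.4425]
(I − A)⁻¹ = adj(I−A) / det(I−A) ≈
  [   2.1053     1.3090     0.9312]
  [   1.0526     2.0648     0.8502]
  [   1.0526     1.0391     2.3887]
The output multiplier for sector j is the column-j sum of the Leontief inverse (I − A)⁻¹ = adj(I−A) / det(I−A).
Column P of adj(I−A): (0.2425, 0.3825, 0.1925); det(I−A) = 0.18525.
m_P = (0.2425 + 0.3825 + 0.1925) / 0.18525 = 0.8175 / 0.18525 ≈ 4.413.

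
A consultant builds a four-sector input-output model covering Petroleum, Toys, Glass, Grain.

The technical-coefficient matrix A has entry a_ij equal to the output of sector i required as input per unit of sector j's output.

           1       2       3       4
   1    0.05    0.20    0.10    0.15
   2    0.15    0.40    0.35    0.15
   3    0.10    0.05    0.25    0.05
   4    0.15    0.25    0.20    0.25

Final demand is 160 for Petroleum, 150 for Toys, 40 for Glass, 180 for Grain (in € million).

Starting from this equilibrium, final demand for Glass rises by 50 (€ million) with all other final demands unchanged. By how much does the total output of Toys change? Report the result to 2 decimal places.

I − A =
  [   0.95    -0.20    -0.10    -0.15]
  [  -0.15     0.60    -0.35    -0.15]
  [  -0.10    -0.05     0.75    -0.05]
  [  -0.15    -0.25    -0.20     0.75]
Compute the cofactors C_ij = (−1)^(i+j)·(3×3 minor ij) of I−A; the adjugate is their transpose:
adj(I−A) = Cᵀ =
  [ 0.284375   0.145125   0.130875   0.094625]
  [ 0.131625   0.496750   0.288000   0.144875]
  [ 0.054375   0.066625   0.345750   0.047250]
  [ 0.115250   0.212375   0.214375   0.374625]
det(I−A) = Σ_j (I−A)_1j·C_1j = (0.95)(0.284375) + (-0.20)(0.131625) + (-0.10)(0.054375) + (-0.15)(0.115250) = 0.22110625
(I − A)⁻¹ = adj(I−A) / det(I−A) ≈
  [   1.2861     0.6564     0.5919     0.4280]
  [   0.5953     2.2467     1.3025     0.6552]
  [   0.2459     0.3013     1.5637     0.2137]
  [   0.5212     0.9605     0.9696     1.6943]
Δx = (I − A)⁻¹ Δd with Δd having +50 in the Glass component and 0 elsewhere.
So Δx_2 = L_23 · (+50), where L_23 = adj(I−A)_23 / det(I−A) = 0.288000 / 0.22110625.
Δx_2 = 0.288000 × (+50) / 0.22110625 = 14.40 / 0.22110625 ≈ 65.13.

Δx_2 = 65.13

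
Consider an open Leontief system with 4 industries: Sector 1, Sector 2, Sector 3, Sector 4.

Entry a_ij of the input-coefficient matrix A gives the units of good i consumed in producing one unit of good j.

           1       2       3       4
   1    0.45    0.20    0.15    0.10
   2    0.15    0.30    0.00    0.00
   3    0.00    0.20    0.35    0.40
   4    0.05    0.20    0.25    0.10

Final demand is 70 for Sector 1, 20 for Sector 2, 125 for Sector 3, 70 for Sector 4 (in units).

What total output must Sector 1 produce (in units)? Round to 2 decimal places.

x_1 = 294.95

I − A =
  [   0.55    -0.20    -0.15    -0.10]
  [  -0.15     0.70     0.00     0.00]
  [   0.00    -0.20     0.65    -0.40]
  [  -0.05    -0.20    -0.25     0.90]
Compute the cofactors C_ij = (−1)^(i+j)·(3×3 minor ij) of I−A; the adjugate is their transpose:
adj(I−A) = Cᵀ =
  [ 0.33950   0.15400   0.11200   0.08750]
  [ 0.07275   0.26050   0.02400   0.01875]
  [ 0.05300   0.14600   0.31300   0.14500]
  [ 0.04975   0.10700   0.09850   0.22625]
det(I−A) = Σ_j (I−A)_1j·C_1j = (0.55)(0.33950) + (-0.20)(0.07275) + (-0.15)(0.05300) + (-0.10)(0.04975) = 0.15925
(I − A)⁻¹ = adj(I−A) / det(I−A) ≈
  [   2.1319     0.9670     0.7033     0.5495]
  [   0.4568     1.6358     0.1507     0.1177]
  [   0.3328     0.9168     1.9655     0.9105]
  [   0.3124     0.6719     0.6185     1.4207]
x = (I − A)⁻¹ d = adj(I−A)·d / det(I−A), with det(I−A) = 0.15925:
  x_1 = (0.33950·70 + 0.15400·20 + 0.11200·125 + 0.08750·70) / 0.15925 = 46.97 / 0.15925 ≈ 294.95
  x_2 = (0.07275·70 + 0.26050·20 + 0.02400·125 + 0.01875·70) / 0.15925 = 14.615 / 0.15925 ≈ 91.77
  x_3 = (0.05300·70 + 0.14600·20 + 0.31300·125 + 0.14500·70) / 0.15925 = 55.905 / 0.15925 ≈ 351.05
  x_4 = (0.04975·70 + 0.10700·20 + 0.09850·125 + 0.22625·70) / 0.15925 = 33.7725 / 0.15925 ≈ 212.07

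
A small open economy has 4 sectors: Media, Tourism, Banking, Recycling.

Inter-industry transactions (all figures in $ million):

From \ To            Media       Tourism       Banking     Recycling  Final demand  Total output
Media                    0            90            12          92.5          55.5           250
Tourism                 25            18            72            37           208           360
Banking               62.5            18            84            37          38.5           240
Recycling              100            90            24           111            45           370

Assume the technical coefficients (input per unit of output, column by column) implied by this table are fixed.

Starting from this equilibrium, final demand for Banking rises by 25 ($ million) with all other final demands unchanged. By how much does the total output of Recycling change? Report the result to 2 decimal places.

Technical coefficients a_ij = z_ij / X_j:
  a_MM = 0/250 = 0.00, a_TM = 25/250 = 0.10, a_BM = 62.5/250 = 0.25, a_RM = 100/250 = 0.40
  a_MT = 90/360 = 0.25, a_TT = 18/360 = 0.05, a_BT = 18/360 = 0.05, a_RT = 90/360 = 0.25
  a_MB = 12/240 = 0.05, a_TB = 72/240 = 0.30, a_BB = 84/240 = 0.35, a_RB = 24/240 = 0.10
  a_MR = 92.5/370 = 0.25, a_TR = 37/370 = 0.10, a_BR = 37/370 = 0.10, a_RR = 111/370 = 0.30
I − A =
  [   1.00    -0.25    -0.05    -0.25]
  [  -0.10     0.95    -0.30    -0.10]
  [  -0.25    -0.05     0.65    -0.10]
  [  -0.40    -0.25    -0.10     0.70]
Compute the cofactors C_ij = (−1)^(i+j)·(3×3 minor ij) of I−A; the adjugate is their transpose:
adj(I−A) = Cᵀ =
  [ 0.388000   0.156125   0.129500   0.179375]
  [ 0.137500   0.363000   0.198000   0.129250]
  [ 0.206000   0.124375   0.511250   0.164375]
  [ 0.300250   0.236625   0.217750   0.555375]
det(I−A) = Σ_j (I−A)_1j·C_1j = (1.00)(0.388000) + (-0.25)(0.137500) + (-0.05)(0.206000) + (-0.25)(0.300250) = 0.2682625
(I − A)⁻¹ = adj(I−A) / det(I−A) ≈
  [   1.4463     0.5820     0.4827     0.6687]
  [   0.5126     1.3532     0.7381     0.4818]
  [   0.7679     0.4636     1.9058     0.6127]
  [   1.1192     0.8821     0.8117     2.0703]
Δx = (I − A)⁻¹ Δd with Δd having +25 in the Banking component and 0 elsewhere.
So Δx_R = L_RB · (+25), where L_RB = adj(I−A)_RB / det(I−A) = 0.217750 / 0.2682625.
Δx_R = 0.217750 × (+25) / 0.2682625 = 5.44375 / 0.2682625 ≈ 20.29.

Δx_R = 20.29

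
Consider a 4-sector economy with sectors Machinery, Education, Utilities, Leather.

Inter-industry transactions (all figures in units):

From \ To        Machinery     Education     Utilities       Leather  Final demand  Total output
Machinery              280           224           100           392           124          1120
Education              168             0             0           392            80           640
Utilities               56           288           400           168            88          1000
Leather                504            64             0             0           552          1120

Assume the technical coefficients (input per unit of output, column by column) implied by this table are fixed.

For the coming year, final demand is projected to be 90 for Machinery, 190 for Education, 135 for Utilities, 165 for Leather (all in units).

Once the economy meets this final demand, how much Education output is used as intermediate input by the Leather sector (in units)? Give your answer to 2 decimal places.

z_24 = 182.91

Technical coefficients a_ij = z_ij / X_j:
  a_11 = 280/1120 = 0.25, a_21 = 168/1120 = 0.15, a_31 = 56/1120 = 0.05, a_41 = 504/1120 = 0.45
  a_12 = 224/640 = 0.35, a_22 = 0/640 = 0.00, a_32 = 288/640 = 0.45, a_42 = 64/640 = 0.10
  a_13 = 100/1000 = 0.10, a_23 = 0/1000 = 0.00, a_33 = 400/1000 = 0.40, a_43 = 0/1000 = 0.00
  a_14 = 392/1120 = 0.35, a_24 = 392/1120 = 0.35, a_34 = 168/1120 = 0.15, a_44 = 0/1120 = 0.00
I − A =
  [   0.75    -0.35    -0.10    -0.35]
  [  -0.15     1.00     0.00    -0.35]
  [  -0.05    -0.45     0.60    -0.15]
  [  -0.45    -0.10     0.00     1.00]
Compute the cofactors C_ij = (−1)^(i+j)·(3×3 minor ij) of I−A; the adjugate is their transpose:
adj(I−A) = Cᵀ =
  [ 0.579000   0.277500   0.096500   0.314250]
  [ 0.184500   0.343750   0.030750   0.189500]
  [ 0.256375   0.320750   0.453375   0.270000]
  [ 0.279000   0.159250   0.046500   0.406750]
det(I−A) = Σ_j (I−A)_1j·C_1j = (0.75)(0.579000) + (-0.35)(0.184500) + (-0.10)(0.256375) + (-0.35)(0.279000) = 0.2463875
(I − A)⁻¹ = adj(I−A) / det(I−A) ≈
  [   2.3500     1.1263     0.3917     1.2754]
  [   0.7488     1.3952     0.1248     0.7691]
  [   1.0405     1.3018     1.8401     1.0958]
  [   1.1324     0.6463     0.1887     1.6509]
First solve x = (I − A)⁻¹ d = adj(I−A)·d / det(I−A); in particular x_4 = (0.279000·90 + 0.159250·190 + 0.046500·135 + 0.406750·165) / 0.2463875 = 128.75875 / 0.2463875 ≈ 522.5864.
Intermediate flow from 2 to 4: z_24 = a_24 · x_4 = 0.35 × 128.75875 / 0.2463875 = 45.0655625 / 0.2463875 ≈ 182.91.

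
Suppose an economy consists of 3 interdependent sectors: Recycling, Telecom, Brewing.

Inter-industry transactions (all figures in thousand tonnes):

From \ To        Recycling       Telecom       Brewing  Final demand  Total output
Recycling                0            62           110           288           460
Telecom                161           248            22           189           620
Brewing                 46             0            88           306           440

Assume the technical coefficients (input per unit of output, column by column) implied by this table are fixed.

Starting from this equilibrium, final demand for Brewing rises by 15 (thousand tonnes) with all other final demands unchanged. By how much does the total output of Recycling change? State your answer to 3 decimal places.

Δx_1 = 5.326

Technical coefficients a_ij = z_ij / X_j:
  a_11 = 0/460 = 0.00, a_21 = 161/460 = 0.35, a_31 = 46/460 = 0.10
  a_12 = 62/620 = 0.10, a_22 = 248/620 = 0.40, a_32 = 0/620 = 0.00
  a_13 = 110/440 = 0.25, a_23 = 22/440 = 0.05, a_33 = 88/440 = 0.20
I − A =
  [   1.00    -0.10    -0.25]
  [  -0.35     0.60    -0.05]
  [  -0.10     0.00     0.80]
Cofactors of I−A, C_ij = (−1)^(i+j)·(minor ij) (rows/columns in the sector order above):
  C_11 = (0.60)(0.80) − (-0.05)(0.00) = 0.4800
  C_12 = −[(-0.35)(0.80) − (-0.05)(-0.10)] = 0.2850
  C_13 = (-0.35)(0.00) − (0.60)(-0.10) = 0.0600
  C_21 = −[(-0.10)(0.80) − (-0.25)(0.00)] = 0.0800
  C_22 = (1.00)(0.80) − (-0.25)(-0.10) = 0.7750
  C_23 = −[(1.00)(0.00) − (-0.10)(-0.10)] = 0.0100
  C_31 = (-0.10)(-0.05) − (-0.25)(0.60) = 0.1550
  C_32 = −[(1.00)(-0.05) − (-0.25)(-0.35)] = 0.1375
  C_33 = (1.00)(0.60) − (-0.10)(-0.35) = 0.5650
det(I−A) = Σ_j (I−A)_1j·C_1j = (1.00)(0.4800) + (-0.10)(0.2850) + (-0.25)(0.0600) = 0.4365
adj(I−A) = Cᵀ =
  [ 0.4800   0.0800   0.1550]
  [ 0.2850   0.7750   0.1375]
  [ 0.0600   0.0100   0.5650]
(I − A)⁻¹ = adj(I−A) / det(I−A) ≈
  [   1.0997     0.1833     0.3551]
  [   0.6529     1.7755     0.3150]
  [   0.1375     0.0229     1.2944]
Δx = (I − A)⁻¹ Δd with Δd having +15 in the Brewing component and 0 elsewhere.
So Δx_1 = L_13 · (+15), where L_13 = adj(I−A)_13 / det(I−A) = 0.1550 / 0.4365.
Δx_1 = 0.1550 × (+15) / 0.4365 = 2.325 / 0.4365 ≈ 5.326.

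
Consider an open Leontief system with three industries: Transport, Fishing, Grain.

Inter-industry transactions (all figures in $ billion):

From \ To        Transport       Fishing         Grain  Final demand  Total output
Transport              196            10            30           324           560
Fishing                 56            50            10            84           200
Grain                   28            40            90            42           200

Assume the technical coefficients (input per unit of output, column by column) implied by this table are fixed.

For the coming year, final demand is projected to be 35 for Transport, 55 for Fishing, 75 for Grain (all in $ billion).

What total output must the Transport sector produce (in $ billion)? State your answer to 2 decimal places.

x_1 = 103.45

Technical coefficients a_ij = z_ij / X_j:
  a_11 = 196/560 = 0.35, a_21 = 56/560 = 0.10, a_31 = 28/560 = 0.05
  a_12 = 10/200 = 0.05, a_22 = 50/200 = 0.25, a_32 = 40/200 = 0.20
  a_13 = 30/200 = 0.15, a_23 = 10/200 = 0.05, a_33 = 90/200 = 0.45
I − A =
  [   0.65    -0.05    -0.15]
  [  -0.10     0.75    -0.05]
  [  -0.05    -0.20     0.55]
Cofactors of I−A, C_ij = (−1)^(i+j)·(minor ij) (rows/columns in the sector order above):
  C_11 = (0.75)(0.55) − (-0.05)(-0.20) = 0.4025
  C_12 = −[(-0.10)(0.55) − (-0.05)(-0.05)] = 0.0575
  C_13 = (-0.10)(-0.20) − (0.75)(-0.05) = 0.0575
  C_21 = −[(-0.05)(0.55) − (-0.15)(-0.20)] = 0.0575
  C_22 = (0.65)(0.55) − (-0.15)(-0.05) = 0.3500
  C_23 = −[(0.65)(-0.20) − (-0.05)(-0.05)] = 0.1325
  C_31 = (-0.05)(-0.05) − (-0.15)(0.75) = 0.1150
  C_32 = −[(0.65)(-0.05) − (-0.15)(-0.10)] = 0.0475
  C_33 = (0.65)(0.75) − (-0.05)(-0.10) = 0.4825
det(I−A) = Σ_j (I−A)_1j·C_1j = (0.65)(0.4025) + (-0.05)(0.0575) + (-0.15)(0.0575) = 0.250125
adj(I−A) = Cᵀ =
  [ 0.4025   0.0575   0.1150]
  [ 0.0575   0.3500   0.0475]
  [ 0.0575   0.1325   0.4825]
(I − A)⁻¹ = adj(I−A) / det(I−A) ≈
  [   1.6092     0.2299     0.4598]
  [   0.2299     1.3993     0.1899]
  [   0.2299     0.5297     1.9290]
x = (I − A)⁻¹ d = adj(I−A)·d / det(I−A), with det(I−A) = 0.250125:
  x_1 = (0.4025·35 + 0.0575·55 + 0.1150·75) / 0.250125 = 25.875 / 0.250125 ≈ 103.45
  x_2 = (0.0575·35 + 0.3500·55 + 0.0475·75) / 0.250125 = 24.825 / 0.250125 ≈ 99.25
  x_3 = (0.0575·35 + 0.1325·55 + 0.4825·75) / 0.250125 = 45.4875 / 0.250125 ≈ 181.86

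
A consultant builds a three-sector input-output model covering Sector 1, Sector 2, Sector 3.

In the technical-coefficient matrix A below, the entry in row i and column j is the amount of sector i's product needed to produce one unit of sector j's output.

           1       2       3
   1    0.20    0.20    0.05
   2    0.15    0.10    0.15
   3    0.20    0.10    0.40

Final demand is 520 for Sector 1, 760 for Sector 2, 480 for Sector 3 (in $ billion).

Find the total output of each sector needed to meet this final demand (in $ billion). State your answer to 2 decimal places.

x_1 = 1045.95, x_2 = 1244.79, x_3 = 1356.12

I − A =
  [   0.80    -0.20    -0.05]
  [  -0.15     0.90    -0.15]
  [  -0.20    -0.10     0.60]
Cofactors of I−A, C_ij = (−1)^(i+j)·(minor ij) (rows/columns in the sector order above):
  C_11 = (0.90)(0.60) − (-0.15)(-0.10) = 0.5250
  C_12 = −[(-0.15)(0.60) − (-0.15)(-0.20)] = 0.1200
  C_13 = (-0.15)(-0.10) − (0.90)(-0.20) = 0.1950
  C_21 = −[(-0.20)(0.60) − (-0.05)(-0.10)] = 0.1250
  C_22 = (0.80)(0.60) − (-0.05)(-0.20) = 0.4700
  C_23 = −[(0.80)(-0.10) − (-0.20)(-0.20)] = 0.1200
  C_31 = (-0.20)(-0.15) − (-0.05)(0.90) = 0.0750
  C_32 = −[(0.80)(-0.15) − (-0.05)(-0.15)] = 0.1275
  C_33 = (0.80)(0.90) − (-0.20)(-0.15) = 0.6900
det(I−A) = Σ_j (I−A)_1j·C_1j = (0.80)(0.5250) + (-0.20)(0.1200) + (-0.05)(0.1950) = 0.38625
adj(I−A) = Cᵀ =
  [ 0.5250   0.1250   0.0750]
  [ 0.1200   0.4700   0.1275]
  [ 0.1950   0.1200   0.6900]
(I − A)⁻¹ = adj(I−A) / det(I−A) ≈
  [   1.3592     0.3236     0.1942]
  [   0.3107     1.2168     0.3301]
  [   0.5049     0.3107     1.7864]
x = (I − A)⁻¹ d = adj(I−A)·d / det(I−A), with det(I−A) = 0.38625:
  x_1 = (0.5250·520 + 0.1250·760 + 0.0750·480) / 0.38625 = 404.00 / 0.38625 ≈ 1045.95
  x_2 = (0.1200·520 + 0.4700·760 + 0.1275·480) / 0.38625 = 480.80 / 0.38625 ≈ 1244.79
  x_3 = (0.1950·520 + 0.1200·760 + 0.6900·480) / 0.38625 = 523.80 / 0.38625 ≈ 1356.12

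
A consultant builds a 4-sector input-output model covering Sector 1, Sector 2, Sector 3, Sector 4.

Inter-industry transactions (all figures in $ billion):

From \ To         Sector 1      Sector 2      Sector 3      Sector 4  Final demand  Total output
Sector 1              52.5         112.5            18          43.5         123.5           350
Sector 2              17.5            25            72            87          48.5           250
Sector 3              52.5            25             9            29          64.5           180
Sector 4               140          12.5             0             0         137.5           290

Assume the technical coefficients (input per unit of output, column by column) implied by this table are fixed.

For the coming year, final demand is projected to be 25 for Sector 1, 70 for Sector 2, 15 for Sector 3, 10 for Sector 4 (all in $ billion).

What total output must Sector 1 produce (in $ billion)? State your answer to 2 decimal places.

x_1 = 115.14

Technical coefficients a_ij = z_ij / X_j:
  a_11 = 52.5/350 = 0.15, a_21 = 17.5/350 = 0.05, a_31 = 52.5/350 = 0.15, a_41 = 140/350 = 0.40
  a_12 = 112.5/250 = 0.45, a_22 = 25/250 = 0.10, a_32 = 25/250 = 0.10, a_42 = 12.5/250 = 0.05
  a_13 = 18/180 = 0.10, a_23 = 72/180 = 0.40, a_33 = 9/180 = 0.05, a_43 = 0/180 = 0.00
  a_14 = 43.5/290 = 0.15, a_24 = 87/290 = 0.30, a_34 = 29/290 = 0.10, a_44 = 0/290 = 0.00
I − A =
  [   0.85    -0.45    -0.10    -0.15]
  [  -0.05     0.90    -0.40    -0.30]
  [  -0.15    -0.10     0.95    -0.10]
  [  -0.40    -0.05     0.00     1.00]
Compute the cofactors C_ij = (−1)^(i+j)·(3×3 minor ij) of I−A; the adjugate is their transpose:
adj(I−A) = Cᵀ =
  [ 0.798750   0.445125   0.271500   0.280500]
  [ 0.237500   0.731500   0.333000   0.288375]
  [ 0.186000   0.169875   0.621375   0.141000]
  [ 0.331375   0.214625   0.125250   0.630375]
det(I−A) = Σ_j (I−A)_1j·C_1j = (0.85)(0.798750) + (-0.45)(0.237500) + (-0.10)(0.186000) + (-0.15)(0.331375) = 0.50375625
(I − A)⁻¹ = adj(I−A) / det(I−A) ≈
  [   1.5856     0.8836     0.5390     0.5568]
  [   0.4715     1.4521     0.6610     0.5724]
  [   0.3692     0.3372     1.2335     0.2799]
  [   0.6578     0.4260     0.2486     1.2513]
x = (I − A)⁻¹ d = adj(I−A)·d / det(I−A), with det(I−A) = 0.50375625:
  x_1 = (0.798750·25 + 0.445125·70 + 0.271500·15 + 0.280500·10) / 0.50375625 = 58.005 / 0.50375625 ≈ 115.14
  x_2 = (0.237500·25 + 0.731500·70 + 0.333000·15 + 0.288375·10) / 0.50375625 = 65.02125 / 0.50375625 ≈ 129.07
  x_3 = (0.186000·25 + 0.169875·70 + 0.621375·15 + 0.141000·10) / 0.50375625 = 27.271875 / 0.50375625 ≈ 54.14
  x_4 = (0.331375·25 + 0.214625·70 + 0.125250·15 + 0.630375·10) / 0.50375625 = 31.490625 / 0.50375625 ≈ 62.51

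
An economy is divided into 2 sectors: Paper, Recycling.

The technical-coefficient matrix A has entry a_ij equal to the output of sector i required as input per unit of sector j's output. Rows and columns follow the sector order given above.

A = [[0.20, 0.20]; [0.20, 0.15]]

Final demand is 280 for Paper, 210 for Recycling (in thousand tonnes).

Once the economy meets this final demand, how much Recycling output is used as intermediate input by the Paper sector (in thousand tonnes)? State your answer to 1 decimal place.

z_RP = 87.5

I − A =
  [   0.80    -0.20]
  [  -0.20     0.85]
det(I−A) = (0.80)(0.85) − (-0.20)(-0.20) = 0.6400
adj(I−A) = [[0.85, 0.20], [0.20, 0.80]]
(I − A)⁻¹ = adj(I−A) / det(I−A) ≈
  [   1.3281     0.3125]
  [   0.3125     1.2500]
First solve x = (I − A)⁻¹ d = adj(I−A)·d / det(I−A); in particular x_P = (0.85·280 + 0.20·210) / 0.6400 = 280.00 / 0.6400 = 437.500.
Intermediate flow from R to P: z_RP = a_RP · x_P = 0.20 × 280.00 / 0.6400 = 56.00 / 0.6400 = 87.5.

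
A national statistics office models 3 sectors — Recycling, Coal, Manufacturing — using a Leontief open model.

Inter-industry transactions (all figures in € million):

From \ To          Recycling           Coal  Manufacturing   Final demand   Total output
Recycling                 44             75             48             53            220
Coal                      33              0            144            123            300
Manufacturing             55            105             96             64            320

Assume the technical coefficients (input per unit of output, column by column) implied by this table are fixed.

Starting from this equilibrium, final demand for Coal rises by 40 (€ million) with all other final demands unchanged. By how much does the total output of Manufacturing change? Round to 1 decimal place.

Technical coefficients a_ij = z_ij / X_j:
  a_11 = 44/220 = 0.20, a_21 = 33/220 = 0.15, a_31 = 55/220 = 0.25
  a_12 = 75/300 = 0.25, a_22 = 0/300 = 0.00, a_32 = 105/300 = 0.35
  a_13 = 48/320 = 0.15, a_23 = 144/320 = 0.45, a_33 = 96/320 = 0.30
I − A =
  [   0.80    -0.25    -0.15]
  [  -0.15     1.00    -0.45]
  [  -0.25    -0.35     0.70]
Cofactors of I−A, C_ij = (−1)^(i+j)·(minor ij) (rows/columns in the sector order above):
  C_11 = (1.00)(0.70) − (-0.45)(-0.35) = 0.5425
  C_12 = −[(-0.15)(0.70) − (-0.45)(-0.25)] = 0.2175
  C_13 = (-0.15)(-0.35) − (1.00)(-0.25) = 0.3025
  C_21 = −[(-0.25)(0.70) − (-0.15)(-0.35)] = 0.2275
  C_22 = (0.80)(0.70) − (-0.15)(-0.25) = 0.5225
  C_23 = −[(0.80)(-0.35) − (-0.25)(-0.25)] = 0.3425
  C_31 = (-0.25)(-0.45) − (-0.15)(1.00) = 0.2625
  C_32 = −[(0.80)(-0.45) − (-0.15)(-0.15)] = 0.3825
  C_33 = (0.80)(1.00) − (-0.25)(-0.15) = 0.7625
det(I−A) = Σ_j (I−A)_1j·C_1j = (0.80)(0.5425) + (-0.25)(0.2175) + (-0.15)(0.3025) = 0.33425
adj(I−A) = Cᵀ =
  [ 0.5425   0.2275   0.2625]
  [ 0.2175   0.5225   0.3825]
  [ 0.3025   0.3425   0.7625]
(I − A)⁻¹ = adj(I−A) / det(I−A) ≈
  [   1.6230     0.6806     0.7853]
  [   0.6507     1.5632     1.1444]
  [   0.9050     1.0247     2.2812]
Δx = (I − A)⁻¹ Δd with Δd having +40 in the Coal component and 0 elsewhere.
So Δx_3 = L_32 · (+40), where L_32 = adj(I−A)_32 / det(I−A) = 0.3425 / 0.33425.
Δx_3 = 0.3425 × (+40) / 0.33425 = 13.70 / 0.33425 ≈ 41.0.

Δx_3 = 41.0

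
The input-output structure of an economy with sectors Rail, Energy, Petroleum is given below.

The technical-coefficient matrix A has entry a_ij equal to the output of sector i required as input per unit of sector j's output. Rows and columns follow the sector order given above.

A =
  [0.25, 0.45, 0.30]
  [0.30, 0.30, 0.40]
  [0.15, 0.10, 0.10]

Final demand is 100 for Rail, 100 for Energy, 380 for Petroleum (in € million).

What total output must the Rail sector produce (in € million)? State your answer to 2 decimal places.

I − A =
  [   0.75    -0.45    -0.30]
  [  -0.30     0.70    -0.40]
  [  -0.15    -0.10     0.90]
Cofactors of I−A, C_ij = (−1)^(i+j)·(minor ij) (rows/columns in the sector order above):
  C_11 = (0.70)(0.90) − (-0.40)(-0.10) = 0.5900
  C_12 = −[(-0.30)(0.90) − (-0.40)(-0.15)] = 0.3300
  C_13 = (-0.30)(-0.10) − (0.70)(-0.15) = 0.1350
  C_21 = −[(-0.45)(0.90) − (-0.30)(-0.10)] = 0.4350
  C_22 = (0.75)(0.90) − (-0.30)(-0.15) = 0.6300
  C_23 = −[(0.75)(-0.10) − (-0.45)(-0.15)] = 0.1425
  C_31 = (-0.45)(-0.40) − (-0.30)(0.70) = 0.3900
  C_32 = −[(0.75)(-0.40) − (-0.30)(-0.30)] = 0.3900
  C_33 = (0.75)(0.70) − (-0.45)(-0.30) = 0.3900
det(I−A) = Σ_j (I−A)_1j·C_1j = (0.75)(0.5900) + (-0.45)(0.3300) + (-0.30)(0.1350) = 0.2535
adj(I−A) = Cᵀ =
  [ 0.5900   0.4350   0.3900]
  [ 0.3300   0.6300   0.3900]
  [ 0.1350   0.1425   0.3900]
(I − A)⁻¹ = adj(I−A) / det(I−A) ≈
  [   2.3274     1.7160     1.5385]
  [   1.3018     2.4852     1.5385]
  [   0.5325     0.5621     1.5385]
x = (I − A)⁻¹ d = adj(I−A)·d / det(I−A), with det(I−A) = 0.2535:
  x_1 = (0.5900·100 + 0.4350·100 + 0.3900·380) / 0.2535 = 250.70 / 0.2535 ≈ 988.95
  x_2 = (0.3300·100 + 0.6300·100 + 0.3900·380) / 0.2535 = 244.20 / 0.2535 ≈ 963.31
  x_3 = (0.1350·100 + 0.1425·100 + 0.3900·380) / 0.2535 = 175.95 / 0.2535 ≈ 694.08

x_1 = 988.95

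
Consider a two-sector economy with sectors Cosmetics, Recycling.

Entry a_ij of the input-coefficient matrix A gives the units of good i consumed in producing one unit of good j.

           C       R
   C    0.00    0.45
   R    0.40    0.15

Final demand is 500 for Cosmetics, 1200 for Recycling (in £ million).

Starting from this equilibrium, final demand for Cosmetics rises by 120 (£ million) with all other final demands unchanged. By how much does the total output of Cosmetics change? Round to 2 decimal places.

Δx_C = 152.24

I − A =
  [   1.00    -0.45]
  [  -0.40     0.85]
det(I−A) = (1.00)(0.85) − (-0.45)(-0.40) = 0.6700
adj(I−A) = [[0.85, 0.45], [0.40, 1.00]]
(I − A)⁻¹ = adj(I−A) / det(I−A) ≈
  [   1.2687     0.6716]
  [   0.5970     1.4925]
Δx = (I − A)⁻¹ Δd with Δd having +120 in the Cosmetics component and 0 elsewhere.
So Δx_C = L_CC · (+120), where L_CC = adj(I−A)_CC / det(I−A) = 0.85 / 0.6700.
Δx_C = 0.85 × (+120) / 0.6700 = 102.00 / 0.6700 ≈ 152.24.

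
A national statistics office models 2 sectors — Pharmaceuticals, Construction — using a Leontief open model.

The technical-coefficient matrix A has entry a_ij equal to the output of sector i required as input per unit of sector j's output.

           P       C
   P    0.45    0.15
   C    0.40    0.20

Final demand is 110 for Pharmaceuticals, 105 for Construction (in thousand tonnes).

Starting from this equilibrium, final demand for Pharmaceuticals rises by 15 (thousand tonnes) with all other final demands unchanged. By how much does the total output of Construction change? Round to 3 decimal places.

I − A =
  [   0.55    -0.15]
  [  -0.40     0.80]
det(I−A) = (0.55)(0.80) − (-0.15)(-0.40) = 0.3800
adj(I−A) = [[0.80, 0.15], [0.40, 0.55]]
(I − A)⁻¹ = adj(I−A) / det(I−A) ≈
  [   2.1053     0.3947]
  [   1.0526     1.4474]
Δx = (I − A)⁻¹ Δd with Δd having +15 in the Pharmaceuticals component and 0 elsewhere.
So Δx_C = L_CP · (+15), where L_CP = adj(I−A)_CP / det(I−A) = 0.40 / 0.3800.
Δx_C = 0.40 × (+15) / 0.3800 = 6.00 / 0.3800 ≈ 15.789.

Δx_C = 15.789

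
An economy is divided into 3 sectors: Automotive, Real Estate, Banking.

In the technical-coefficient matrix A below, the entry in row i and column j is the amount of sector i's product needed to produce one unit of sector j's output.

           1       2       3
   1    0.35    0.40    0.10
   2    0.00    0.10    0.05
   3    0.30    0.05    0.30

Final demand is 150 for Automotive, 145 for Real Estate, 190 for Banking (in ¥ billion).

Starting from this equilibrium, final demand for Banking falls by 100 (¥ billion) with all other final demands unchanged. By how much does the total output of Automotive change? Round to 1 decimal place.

I − A =
  [   0.65    -0.40    -0.10]
  [   0.00     0.90    -0.05]
  [  -0.30    -0.05     0.70]
Cofactors of I−A, C_ij = (−1)^(i+j)·(minor ij) (rows/columns in the sector order above):
  C_11 = (0.90)(0.70) − (-0.05)(-0.05) = 0.6275
  C_12 = −[(0.00)(0.70) − (-0.05)(-0.30)] = 0.0150
  C_13 = (0.00)(-0.05) − (0.90)(-0.30) = 0.2700
  C_21 = −[(-0.40)(0.70) − (-0.10)(-0.05)] = 0.2850
  C_22 = (0.65)(0.70) − (-0.10)(-0.30) = 0.4250
  C_23 = −[(0.65)(-0.05) − (-0.40)(-0.30)] = 0.1525
  C_31 = (-0.40)(-0.05) − (-0.10)(0.90) = 0.1100
  C_32 = −[(0.65)(-0.05) − (-0.10)(0.00)] = 0.0325
  C_33 = (0.65)(0.90) − (-0.40)(0.00) = 0.5850
det(I−A) = Σ_j (I−A)_1j·C_1j = (0.65)(0.6275) + (-0.40)(0.0150) + (-0.10)(0.2700) = 0.374875
adj(I−A) = Cᵀ =
  [ 0.6275   0.2850   0.1100]
  [ 0.0150   0.4250   0.0325]
  [ 0.2700   0.1525   0.5850]
(I − A)⁻¹ = adj(I−A) / det(I−A) ≈
  [   1.6739     0.7603     0.2934]
  [   0.0400     1.1337     0.0867]
  [   0.7202     0.4068     1.5605]
Δx = (I − A)⁻¹ Δd with Δd having -100 in the Banking component and 0 elsewhere.
So Δx_1 = L_13 · (-100), where L_13 = adj(I−A)_13 / det(I−A) = 0.1100 / 0.374875.
Δx_1 = 0.1100 × (-100) / 0.374875 = -11.00 / 0.374875 ≈ -29.3.

Δx_1 = -29.3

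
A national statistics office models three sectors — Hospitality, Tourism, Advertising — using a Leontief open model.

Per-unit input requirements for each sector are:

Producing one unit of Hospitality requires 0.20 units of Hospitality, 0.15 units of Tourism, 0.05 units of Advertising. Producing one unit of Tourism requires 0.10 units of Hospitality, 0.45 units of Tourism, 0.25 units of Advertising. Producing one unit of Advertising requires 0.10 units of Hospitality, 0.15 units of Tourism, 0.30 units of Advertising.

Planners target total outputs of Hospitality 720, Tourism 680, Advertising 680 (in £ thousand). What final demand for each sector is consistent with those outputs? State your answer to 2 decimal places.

d_H = 440.00, d_T = 164.00, d_A = 270.00

I − A =
  [   0.80    -0.10    -0.10]
  [  -0.15     0.55    -0.15]
  [  -0.05    -0.25     0.70]
d = (I − A) x:
  d_H = (+0.80)·720 + (-0.10)·680 + (-0.10)·680 = 440.00
  d_T = (-0.15)·720 + (+0.55)·680 + (-0.15)·680 = 164.00
  d_A = (-0.05)·720 + (-0.25)·680 + (+0.70)·680 = 270.00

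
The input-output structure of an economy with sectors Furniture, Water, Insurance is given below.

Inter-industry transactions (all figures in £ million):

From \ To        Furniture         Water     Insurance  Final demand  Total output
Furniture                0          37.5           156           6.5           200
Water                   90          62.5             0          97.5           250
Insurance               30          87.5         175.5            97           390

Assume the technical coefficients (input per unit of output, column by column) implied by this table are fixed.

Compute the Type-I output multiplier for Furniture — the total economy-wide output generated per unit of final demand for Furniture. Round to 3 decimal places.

m_F = 3.478

Technical coefficients a_ij = z_ij / X_j:
  a_FF = 0/200 = 0.00, a_WF = 90/200 = 0.45, a_IF = 30/200 = 0.15
  a_FW = 37.5/250 = 0.15, a_WW = 62.5/250 = 0.25, a_IW = 87.5/250 = 0.35
  a_FI = 156/390 = 0.40, a_WI = 0/390 = 0.00, a_II = 175.5/390 = 0.45
I − A =
  [   1.00    -0.15    -0.40]
  [  -0.45     0.75     0.00]
  [  -0.15    -0.35     0.55]
Cofactors of I−A, C_ij = (−1)^(i+j)·(minor ij) (rows/columns in the sector order above):
  C_11 = (0.75)(0.55) − (0.00)(-0.35) = 0.4125
  C_12 = −[(-0.45)(0.55) − (0.00)(-0.15)] = 0.2475
  C_13 = (-0.45)(-0.35) − (0.75)(-0.15) = 0.2700
  C_21 = −[(-0.15)(0.55) − (-0.40)(-0.35)] = 0.2225
  C_22 = (1.00)(0.55) − (-0.40)(-0.15) = 0.4900
  C_23 = −[(1.00)(-0.35) − (-0.15)(-0.15)] = 0.3725
  C_31 = (-0.15)(0.00) − (-0.40)(0.75) = 0.3000
  C_32 = −[(1.00)(0.00) − (-0.40)(-0.45)] = 0.1800
  C_33 = (1.00)(0.75) − (-0.15)(-0.45) = 0.6825
det(I−A) = Σ_j (I−A)_1j·C_1j = (1.00)(0.4125) + (-0.15)(0.2475) + (-0.40)(0.2700) = 0.267375
adj(I−A) = Cᵀ =
  [ 0.4125   0.2225   0.3000]
  [ 0.2475   0.4900   0.1800]
  [ 0.2700   0.3725   0.6825]
(I − A)⁻¹ = adj(I−A) / det(I−A) ≈
  [   1.5428     0.8322     1.1220]
  [   0.9257     1.8326     0.6732]
  [   1.0098     1.3932     2.5526]
The output multiplier for sector j is the column-j sum of the Leontief inverse (I − A)⁻¹ = adj(I−A) / det(I−A).
Column F of adj(I−A): (0.4125, 0.2475, 0.2700); det(I−A) = 0.267375.
m_F = (0.4125 + 0.2475 + 0.2700) / 0.267375 = 0.93 / 0.267375 ≈ 3.478.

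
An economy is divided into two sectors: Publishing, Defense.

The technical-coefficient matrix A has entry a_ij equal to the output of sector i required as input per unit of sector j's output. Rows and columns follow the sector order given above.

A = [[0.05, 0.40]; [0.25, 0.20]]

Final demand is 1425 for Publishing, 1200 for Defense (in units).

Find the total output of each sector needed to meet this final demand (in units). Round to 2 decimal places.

I − A =
  [   0.95    -0.40]
  [  -0.25     0.80]
det(I−A) = (0.95)(0.80) − (-0.40)(-0.25) = 0.6600
adj(I−A) = [[0.80, 0.40], [0.25, 0.95]]
(I − A)⁻¹ = adj(I−A) / det(I−A) ≈
  [   1.2121     0.6061]
  [   0.3788     1.4394]
x = (I − A)⁻¹ d = adj(I−A)·d / det(I−A), with det(I−A) = 0.6600:
  x_1 = (0.80·1425 + 0.40·1200) / 0.6600 = 1620.00 / 0.6600 ≈ 2454.55
  x_2 = (0.25·1425 + 0.95·1200) / 0.6600 = 1496.25 / 0.6600 ≈ 2267.05

x_1 = 2454.55, x_2 = 2267.05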